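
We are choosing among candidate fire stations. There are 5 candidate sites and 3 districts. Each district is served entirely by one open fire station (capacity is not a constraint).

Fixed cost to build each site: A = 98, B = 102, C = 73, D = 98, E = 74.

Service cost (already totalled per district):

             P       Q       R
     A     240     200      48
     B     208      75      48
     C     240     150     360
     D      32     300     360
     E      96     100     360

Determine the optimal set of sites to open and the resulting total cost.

Open B and D; minimum total cost 355.

For any fixed open set, each district goes to its cheapest open site; total = fixed + service.
{B, D}: P→D 32, Q→B 75, R→B 48. Service 155; fixed 200; total 355.
{B, E}: P→E 96, Q→B 75, R→B 48. Service 219; fixed 176; total 395.
{A, E}: service 244 + fixed 172 = 416
{A, B, C, D, E}: service 155 + fixed 445 = 600
No other subset beats 355.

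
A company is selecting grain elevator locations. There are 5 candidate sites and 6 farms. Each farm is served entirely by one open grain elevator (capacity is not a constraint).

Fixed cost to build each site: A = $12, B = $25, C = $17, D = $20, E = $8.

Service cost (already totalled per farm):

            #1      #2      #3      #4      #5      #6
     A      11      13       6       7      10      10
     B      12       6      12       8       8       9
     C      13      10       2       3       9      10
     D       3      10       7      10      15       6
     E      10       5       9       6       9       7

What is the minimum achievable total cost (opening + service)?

For any fixed open set, each farm goes to its cheapest open site; total = fixed + service.
{E}: #1→E 10, #2→E 5, #3→E 9, #4→E 6, #5→E 9, #6→E 7. Service 46; fixed 8; total 54.
{C, E}: #1→E 10, #2→E 5, #3→C 2, #4→C 3, #5→C 9, #6→E 7. Service 36; fixed 25; total 61.
{A, E}: service 43 + fixed 20 = 63
{A, B, C, D, E}: service 27 + fixed 82 = 109
No other subset beats 54.

Minimum total cost: 54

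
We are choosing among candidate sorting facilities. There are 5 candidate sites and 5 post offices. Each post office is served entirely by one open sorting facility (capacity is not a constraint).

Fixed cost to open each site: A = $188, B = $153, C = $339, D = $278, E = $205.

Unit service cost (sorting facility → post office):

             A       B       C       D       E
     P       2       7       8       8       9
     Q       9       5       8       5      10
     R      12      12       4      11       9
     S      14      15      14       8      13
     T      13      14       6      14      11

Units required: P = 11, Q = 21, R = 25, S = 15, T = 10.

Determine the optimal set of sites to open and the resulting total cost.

For any fixed open set, each post office goes to its cheapest open site; total = fixed + service.
{C}: P→C 8·11=88, Q→C 8·21=168, R→C 4·25=100, S→C 14·15=210, T→C 6·10=60. Service 626; fixed 339; total 965.
{B}: P→B 7·11=77, Q→B 5·21=105, R→B 12·25=300, S→B 15·15=225, T→B 14·10=140. Service 847; fixed 153; total 1000.
{D}: service 728 + fixed 278 = 1006
{A, B, C, D, E}: service 407 + fixed 1163 = 1570
No other subset beats 965.

Open C only; minimum total cost 965.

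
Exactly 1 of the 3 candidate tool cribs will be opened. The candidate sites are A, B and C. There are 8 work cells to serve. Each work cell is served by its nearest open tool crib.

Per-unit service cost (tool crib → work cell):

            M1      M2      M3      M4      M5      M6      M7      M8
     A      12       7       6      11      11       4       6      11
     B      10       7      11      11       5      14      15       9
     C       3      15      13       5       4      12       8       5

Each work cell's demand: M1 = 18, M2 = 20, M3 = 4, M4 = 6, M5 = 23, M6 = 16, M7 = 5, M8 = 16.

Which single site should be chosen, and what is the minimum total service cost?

Choose C only; total service cost 840.

With exactly 1 open, each work cell uses its cheapest among the chosen.
{C}: M1→C 3·18=54, M2→C 15·20=300, M3→C 13·4=52, M4→C 5·6=30, M5→C 4·23=92, M6→C 12·16=192, M7→C 8·5=40, M8→C 5·16=80. Service cost 840.
{A}: service cost 969
{B}: service cost 988
Among all 3 size-1 choices, {C} is lowest.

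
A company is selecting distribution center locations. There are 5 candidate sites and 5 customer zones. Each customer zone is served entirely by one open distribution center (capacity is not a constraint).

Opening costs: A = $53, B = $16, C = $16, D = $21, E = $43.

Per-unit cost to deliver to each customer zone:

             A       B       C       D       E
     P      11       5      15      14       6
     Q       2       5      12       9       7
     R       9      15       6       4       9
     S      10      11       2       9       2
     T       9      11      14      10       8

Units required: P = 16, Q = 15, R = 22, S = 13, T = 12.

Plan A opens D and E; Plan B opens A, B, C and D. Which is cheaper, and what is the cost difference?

Plan B is cheaper by 37.

Plan A: {D, E}: P→E 6·16=96, Q→E 7·15=105, R→D 4·22=88, S→E 2·13=26, T→E 8·12=96. Service 411; fixed 64; total 475.
Plan B: {A, B, C, D}: P→B 5·16=80, Q→A 2·15=30, R→D 4·22=88, S→C 2·13=26, T→A 9·12=108. Service 332; fixed 106; total 438.
Difference: |475 − 438| = 37.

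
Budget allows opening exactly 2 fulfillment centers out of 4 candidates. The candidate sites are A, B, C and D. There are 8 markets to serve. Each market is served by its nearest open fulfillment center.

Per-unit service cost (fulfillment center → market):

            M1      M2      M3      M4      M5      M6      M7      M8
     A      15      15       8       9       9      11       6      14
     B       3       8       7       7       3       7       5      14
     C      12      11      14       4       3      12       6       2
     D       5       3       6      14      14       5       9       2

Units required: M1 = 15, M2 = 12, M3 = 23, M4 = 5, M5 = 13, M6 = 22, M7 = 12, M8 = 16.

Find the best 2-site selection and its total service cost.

With exactly 2 open, each market uses its cheapest among the chosen.
{B, D}: M1→B 3·15=45, M2→D 3·12=36, M3→D 6·23=138, M4→B 7·5=35, M5→B 3·13=39, M6→D 5·22=110, M7→B 5·12=60, M8→D 2·16=32. Service cost 495.
{C, D}: service cost 522
{B, C}: service cost 607
Among all 6 size-2 choices, {B, D} is lowest.

Choose B and D; total service cost 495.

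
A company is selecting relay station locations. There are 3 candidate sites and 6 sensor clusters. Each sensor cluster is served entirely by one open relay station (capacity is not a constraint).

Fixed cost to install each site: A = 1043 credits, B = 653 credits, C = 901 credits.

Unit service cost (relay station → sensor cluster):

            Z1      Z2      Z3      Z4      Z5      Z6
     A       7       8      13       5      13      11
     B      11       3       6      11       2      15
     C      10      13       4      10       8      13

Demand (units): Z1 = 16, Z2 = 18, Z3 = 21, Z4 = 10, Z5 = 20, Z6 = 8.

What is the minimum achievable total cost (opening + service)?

Minimum total cost: 1279

For any fixed open set, each sensor cluster goes to its cheapest open site; total = fixed + service.
{B}: Z1→B 11·16=176, Z2→B 3·18=54, Z3→B 6·21=126, Z4→B 11·10=110, Z5→B 2·20=40, Z6→B 15·8=120. Service 626; fixed 653; total 1279.
{C}: Z1→C 10·16=160, Z2→C 13·18=234, Z3→C 4·21=84, Z4→C 10·10=100, Z5→C 8·20=160, Z6→C 13·8=104. Service 842; fixed 901; total 1743.
{A}: Z1→A 7·16=112, Z2→A 8·18=144, Z3→A 13·21=273, Z4→A 5·10=50, Z5→A 13·20=260, Z6→A 11·8=88. Service 927; fixed 1043; total 1970.
{A, B, C}: service 428 + fixed 2597 = 3025
(All 7 nonempty subsets were checked; B only is lowest.)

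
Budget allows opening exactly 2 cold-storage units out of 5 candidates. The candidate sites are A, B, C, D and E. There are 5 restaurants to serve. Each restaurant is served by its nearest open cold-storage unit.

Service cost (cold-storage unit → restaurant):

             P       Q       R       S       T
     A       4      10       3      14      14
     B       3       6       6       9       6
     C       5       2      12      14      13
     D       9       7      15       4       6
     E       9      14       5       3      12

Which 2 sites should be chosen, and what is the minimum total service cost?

With exactly 2 open, each restaurant uses its cheapest among the chosen.
{B, E}: P→B 3, Q→B 6, R→E 5, S→E 3, T→B 6. Service cost 23.
{A, D}: service cost 24
{B, D}: service cost 25
Among all 10 size-2 choices, {B, E} is lowest.

Choose B and E; total service cost 23.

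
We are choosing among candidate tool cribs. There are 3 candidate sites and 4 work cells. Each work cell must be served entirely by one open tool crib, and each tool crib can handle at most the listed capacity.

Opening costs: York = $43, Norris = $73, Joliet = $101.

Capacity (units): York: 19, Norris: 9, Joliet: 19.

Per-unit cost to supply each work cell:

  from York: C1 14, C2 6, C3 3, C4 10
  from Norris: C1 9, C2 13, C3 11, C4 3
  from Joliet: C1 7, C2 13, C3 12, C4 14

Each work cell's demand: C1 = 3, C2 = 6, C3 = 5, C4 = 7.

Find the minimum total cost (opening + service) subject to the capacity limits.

Minimum total cost: 230

Open {York, Norris}: C1→York 14·3=42, C2→York 6·6=36, C3→York 3·5=15, C4→Norris 3·7=21.
Loads: York carries 14/19, Norris carries 7/9. Service 114; fixed 116; total 230.
Next best feasible plan costs 264.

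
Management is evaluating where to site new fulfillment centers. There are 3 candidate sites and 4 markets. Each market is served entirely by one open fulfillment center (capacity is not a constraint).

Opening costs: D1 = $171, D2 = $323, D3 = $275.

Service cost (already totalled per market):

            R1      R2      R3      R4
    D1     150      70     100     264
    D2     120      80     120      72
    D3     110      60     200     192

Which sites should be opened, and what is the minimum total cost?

For any fixed open set, each market goes to its cheapest open site; total = fixed + service.
{D2}: R1→D2 120, R2→D2 80, R3→D2 120, R4→D2 72. Service 392; fixed 323; total 715.
{D1}: service 584 + fixed 171 = 755
{D3}: service 562 + fixed 275 = 837
{D1, D2, D3}: service 342 + fixed 769 = 1111
No other subset beats 715.

Open D2 only; minimum total cost 715.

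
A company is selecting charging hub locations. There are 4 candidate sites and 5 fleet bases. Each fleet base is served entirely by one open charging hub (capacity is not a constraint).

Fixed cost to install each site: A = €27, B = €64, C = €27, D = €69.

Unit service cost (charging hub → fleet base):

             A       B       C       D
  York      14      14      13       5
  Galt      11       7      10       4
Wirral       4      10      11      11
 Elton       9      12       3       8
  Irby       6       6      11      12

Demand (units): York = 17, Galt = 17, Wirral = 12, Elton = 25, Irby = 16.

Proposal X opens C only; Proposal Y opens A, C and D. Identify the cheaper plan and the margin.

Proposal X: {C}: York→C 13·17=221, Galt→C 10·17=170, Wirral→C 11·12=132, Elton→C 3·25=75, Irby→C 11·16=176. Service 774; fixed 27; total 801.
Proposal Y: {A, C, D}: York→D 5·17=85, Galt→D 4·17=68, Wirral→A 4·12=48, Elton→C 3·25=75, Irby→A 6·16=96. Service 372; fixed 123; total 495.
Difference: |801 − 495| = 306.

Proposal Y is cheaper by 306.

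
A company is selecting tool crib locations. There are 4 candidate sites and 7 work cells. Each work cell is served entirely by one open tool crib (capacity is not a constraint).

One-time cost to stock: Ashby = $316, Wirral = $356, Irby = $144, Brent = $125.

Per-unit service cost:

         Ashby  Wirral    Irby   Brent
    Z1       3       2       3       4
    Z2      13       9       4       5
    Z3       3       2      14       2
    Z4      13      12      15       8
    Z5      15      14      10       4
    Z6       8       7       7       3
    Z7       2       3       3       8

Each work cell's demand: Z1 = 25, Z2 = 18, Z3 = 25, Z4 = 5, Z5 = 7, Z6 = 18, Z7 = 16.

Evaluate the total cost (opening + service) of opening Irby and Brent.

Total cost: 636

Each work cell is assigned to its cheapest site among the open ones.
{Irby, Brent}: Z1→Irby 3·25=75, Z2→Irby 4·18=72, Z3→Brent 2·25=50, Z4→Brent 8·5=40, Z5→Brent 4·7=28, Z6→Brent 3·18=54, Z7→Irby 3·16=48. Service 367; fixed 269; total 636.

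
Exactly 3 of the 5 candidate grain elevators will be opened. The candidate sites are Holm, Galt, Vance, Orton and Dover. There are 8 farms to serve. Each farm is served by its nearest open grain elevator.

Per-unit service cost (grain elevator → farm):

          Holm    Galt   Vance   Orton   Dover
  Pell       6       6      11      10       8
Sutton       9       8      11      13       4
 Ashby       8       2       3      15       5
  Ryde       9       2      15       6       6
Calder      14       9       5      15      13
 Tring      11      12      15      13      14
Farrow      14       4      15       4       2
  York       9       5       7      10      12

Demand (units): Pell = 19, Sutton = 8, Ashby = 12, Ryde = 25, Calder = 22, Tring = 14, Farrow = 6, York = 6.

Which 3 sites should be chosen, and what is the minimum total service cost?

With exactly 3 open, each farm uses its cheapest among the chosen.
{Galt, Vance, Dover}: Pell→Galt 6·19=114, Sutton→Dover 4·8=32, Ashby→Galt 2·12=24, Ryde→Galt 2·25=50, Calder→Vance 5·22=110, Tring→Galt 12·14=168, Farrow→Dover 2·6=12, York→Galt 5·6=30. Service cost 540.
{Holm, Galt, Vance}: service cost 570
{Galt, Vance, Orton}: service cost 584
Among all 10 size-3 choices, {Galt, Vance, Dover} is lowest.

Choose Galt, Vance and Dover; total service cost 540.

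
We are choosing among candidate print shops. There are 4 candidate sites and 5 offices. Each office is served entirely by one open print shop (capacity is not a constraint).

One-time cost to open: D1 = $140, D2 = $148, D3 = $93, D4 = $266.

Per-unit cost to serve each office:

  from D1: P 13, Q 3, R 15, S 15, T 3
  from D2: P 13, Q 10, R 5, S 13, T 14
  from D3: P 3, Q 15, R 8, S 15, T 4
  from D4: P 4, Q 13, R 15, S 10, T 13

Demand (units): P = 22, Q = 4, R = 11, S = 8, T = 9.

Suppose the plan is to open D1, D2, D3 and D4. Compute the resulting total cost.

Total cost: 887

Each office is assigned to its cheapest site among the open ones.
{D1, D2, D3, D4}: P→D3 3·22=66, Q→D1 3·4=12, R→D2 5·11=55, S→D4 10·8=80, T→D1 3·9=27. Service 240; fixed 647; total 887.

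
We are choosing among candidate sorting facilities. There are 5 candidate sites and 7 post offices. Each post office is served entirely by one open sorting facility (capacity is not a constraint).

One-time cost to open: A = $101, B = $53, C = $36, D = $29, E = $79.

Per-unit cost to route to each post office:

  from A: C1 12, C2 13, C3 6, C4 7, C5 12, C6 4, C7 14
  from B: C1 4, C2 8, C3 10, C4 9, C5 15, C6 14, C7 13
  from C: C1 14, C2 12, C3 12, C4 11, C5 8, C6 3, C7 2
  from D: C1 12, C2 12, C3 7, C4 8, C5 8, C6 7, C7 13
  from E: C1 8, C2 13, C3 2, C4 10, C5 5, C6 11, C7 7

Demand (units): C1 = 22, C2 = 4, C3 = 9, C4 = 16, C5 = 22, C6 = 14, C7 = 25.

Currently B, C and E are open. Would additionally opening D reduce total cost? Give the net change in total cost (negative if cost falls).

Current service cost with {B, C, E}: 484.
Adding D: each post office re-picks its cheapest; new service cost 468, saving 16.
Extra fixed cost: 29. Net change = 29 − 16 = 13.
(Totals: 652 → 665.)

No — net change +13 (cost rises by 13).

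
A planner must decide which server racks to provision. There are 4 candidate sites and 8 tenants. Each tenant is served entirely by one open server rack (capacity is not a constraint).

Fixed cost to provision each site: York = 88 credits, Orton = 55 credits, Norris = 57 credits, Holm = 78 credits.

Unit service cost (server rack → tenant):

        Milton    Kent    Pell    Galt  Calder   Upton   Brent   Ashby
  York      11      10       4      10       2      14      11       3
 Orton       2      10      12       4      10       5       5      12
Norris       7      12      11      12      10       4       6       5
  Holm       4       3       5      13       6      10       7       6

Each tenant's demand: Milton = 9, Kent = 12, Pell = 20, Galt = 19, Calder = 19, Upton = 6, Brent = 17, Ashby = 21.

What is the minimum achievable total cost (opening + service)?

For any fixed open set, each tenant goes to its cheapest open site; total = fixed + service.
{York, Orton, Holm}: Milton→Orton 2·9=18, Kent→Holm 3·12=36, Pell→York 4·20=80, Galt→Orton 4·19=76, Calder→York 2·19=38, Upton→Orton 5·6=30, Brent→Orton 5·17=85, Ashby→York 3·21=63. Service 426; fixed 221; total 647.
{York, Orton}: Milton→Orton 2·9=18, Kent→York 10·12=120, Pell→York 4·20=80, Galt→Orton 4·19=76, Calder→York 2·19=38, Upton→Orton 5·6=30, Brent→Orton 5·17=85, Ashby→York 3·21=63. Service 510; fixed 143; total 653.
{York, Orton, Norris, Holm}: service 420 + fixed 278 = 698
{Orton}: service 1011 + fixed 55 = 1066
No other subset beats 647.

Minimum total cost: 647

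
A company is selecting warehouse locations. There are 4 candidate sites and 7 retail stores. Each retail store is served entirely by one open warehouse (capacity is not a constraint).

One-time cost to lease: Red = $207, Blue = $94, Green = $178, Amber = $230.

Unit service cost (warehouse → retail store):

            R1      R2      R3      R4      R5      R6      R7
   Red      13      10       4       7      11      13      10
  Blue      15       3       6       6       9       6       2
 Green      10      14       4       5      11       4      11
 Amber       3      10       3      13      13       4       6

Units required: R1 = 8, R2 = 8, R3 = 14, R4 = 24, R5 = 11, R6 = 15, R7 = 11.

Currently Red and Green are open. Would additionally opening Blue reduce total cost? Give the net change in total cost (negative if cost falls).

Yes — net change −72 (cost falls by 72).

Current service cost with {Red, Green}: 627.
Adding Blue: each retail store re-picks its cheapest; new service cost 461, saving 166.
Extra fixed cost: 94. Net change = 94 − 166 = -72.
(Totals: 1012 → 940.)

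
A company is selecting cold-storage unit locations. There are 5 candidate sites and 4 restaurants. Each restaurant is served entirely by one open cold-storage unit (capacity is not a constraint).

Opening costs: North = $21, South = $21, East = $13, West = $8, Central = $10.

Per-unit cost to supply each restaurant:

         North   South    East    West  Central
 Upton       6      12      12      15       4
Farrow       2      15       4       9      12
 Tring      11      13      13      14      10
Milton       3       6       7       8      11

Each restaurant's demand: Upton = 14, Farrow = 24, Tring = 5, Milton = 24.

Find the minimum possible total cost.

For any fixed open set, each restaurant goes to its cheapest open site; total = fixed + service.
{North, Central}: Upton→Central 4·14=56, Farrow→North 2·24=48, Tring→Central 10·5=50, Milton→North 3·24=72. Service 226; fixed 31; total 257.
{North, West, Central}: service 226 + fixed 39 = 265
{North, East, Central}: Upton→Central 4·14=56, Farrow→North 2·24=48, Tring→Central 10·5=50, Milton→North 3·24=72. Service 226; fixed 44; total 270.
{North, South, East, West, Central}: Upton→Central 4·14=56, Farrow→North 2·24=48, Tring→Central 10·5=50, Milton→North 3·24=72. Service 226; fixed 73; total 299.
No other subset beats 257.

Minimum total cost: 257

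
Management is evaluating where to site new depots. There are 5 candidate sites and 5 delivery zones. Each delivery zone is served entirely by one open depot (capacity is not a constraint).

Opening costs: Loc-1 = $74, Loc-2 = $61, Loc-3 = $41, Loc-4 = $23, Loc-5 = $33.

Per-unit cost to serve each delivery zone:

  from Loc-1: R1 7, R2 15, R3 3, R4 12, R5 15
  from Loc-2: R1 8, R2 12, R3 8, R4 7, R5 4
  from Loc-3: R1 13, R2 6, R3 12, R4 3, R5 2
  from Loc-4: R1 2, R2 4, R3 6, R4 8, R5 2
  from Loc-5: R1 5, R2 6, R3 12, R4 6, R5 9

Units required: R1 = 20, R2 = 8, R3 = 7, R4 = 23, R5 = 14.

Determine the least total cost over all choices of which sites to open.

For any fixed open set, each delivery zone goes to its cheapest open site; total = fixed + service.
{Loc-3, Loc-4}: R1→Loc-4 2·20=40, R2→Loc-4 4·8=32, R3→Loc-4 6·7=42, R4→Loc-3 3·23=69, R5→Loc-3 2·14=28. Service 211; fixed 64; total 275.
{Loc-3, Loc-4, Loc-5}: service 211 + fixed 97 = 308
{Loc-1, Loc-3, Loc-4}: service 190 + fixed 138 = 328
{Loc-1, Loc-2, Loc-3, Loc-4, Loc-5}: service 190 + fixed 232 = 422
No other subset beats 275.

Minimum total cost: 275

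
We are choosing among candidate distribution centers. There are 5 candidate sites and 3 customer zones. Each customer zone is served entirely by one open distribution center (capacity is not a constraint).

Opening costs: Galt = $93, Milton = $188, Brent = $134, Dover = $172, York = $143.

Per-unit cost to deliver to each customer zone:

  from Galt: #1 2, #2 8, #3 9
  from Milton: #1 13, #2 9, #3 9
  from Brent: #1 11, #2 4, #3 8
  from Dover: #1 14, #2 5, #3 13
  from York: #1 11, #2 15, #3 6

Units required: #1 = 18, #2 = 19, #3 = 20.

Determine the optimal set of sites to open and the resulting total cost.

For any fixed open set, each customer zone goes to its cheapest open site; total = fixed + service.
{Galt}: #1→Galt 2·18=36, #2→Galt 8·19=152, #3→Galt 9·20=180. Service 368; fixed 93; total 461.
{Galt, Brent}: service 272 + fixed 227 = 499
{Galt, York}: service 308 + fixed 236 = 544
{Galt, Milton, Brent, Dover, York}: #1→Galt 2·18=36, #2→Brent 4·19=76, #3→York 6·20=120. Service 232; fixed 730; total 962.
No other subset beats 461.

Open Galt only; minimum total cost 461.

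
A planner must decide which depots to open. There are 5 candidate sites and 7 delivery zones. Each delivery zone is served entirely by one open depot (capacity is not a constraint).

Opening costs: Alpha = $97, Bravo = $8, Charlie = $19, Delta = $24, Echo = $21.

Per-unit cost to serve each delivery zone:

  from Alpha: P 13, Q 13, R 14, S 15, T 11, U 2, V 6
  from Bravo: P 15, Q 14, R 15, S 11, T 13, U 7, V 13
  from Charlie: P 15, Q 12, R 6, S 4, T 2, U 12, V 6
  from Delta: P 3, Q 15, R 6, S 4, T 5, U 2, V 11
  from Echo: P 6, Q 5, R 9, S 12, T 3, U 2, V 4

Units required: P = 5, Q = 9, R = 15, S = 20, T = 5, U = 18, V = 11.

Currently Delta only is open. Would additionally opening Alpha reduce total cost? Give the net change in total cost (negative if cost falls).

Current service cost with {Delta}: 502.
Adding Alpha: each delivery zone re-picks its cheapest; new service cost 429, saving 73.
Extra fixed cost: 97. Net change = 97 − 73 = 24.
(Totals: 526 → 550.)

No — net change +24 (cost rises by 24).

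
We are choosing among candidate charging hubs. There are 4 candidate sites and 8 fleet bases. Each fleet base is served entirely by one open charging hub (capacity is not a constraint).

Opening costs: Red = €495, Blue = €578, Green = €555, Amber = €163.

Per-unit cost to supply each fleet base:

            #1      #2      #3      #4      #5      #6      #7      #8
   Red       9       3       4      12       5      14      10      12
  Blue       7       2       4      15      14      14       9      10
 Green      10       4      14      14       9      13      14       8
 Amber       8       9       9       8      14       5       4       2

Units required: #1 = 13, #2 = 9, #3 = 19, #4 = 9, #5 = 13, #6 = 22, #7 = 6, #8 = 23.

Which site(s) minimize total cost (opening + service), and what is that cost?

For any fixed open set, each fleet base goes to its cheapest open site; total = fixed + service.
{Amber}: #1→Amber 8·13=104, #2→Amber 9·9=81, #3→Amber 9·19=171, #4→Amber 8·9=72, #5→Amber 14·13=182, #6→Amber 5·22=110, #7→Amber 4·6=24, #8→Amber 2·23=46. Service 790; fixed 163; total 953.
{Red, Amber}: service 524 + fixed 658 = 1182
{Blue, Amber}: service 619 + fixed 741 = 1360
{Red, Blue, Green, Amber}: #1→Blue 7·13=91, #2→Blue 2·9=18, #3→Red 4·19=76, #4→Amber 8·9=72, #5→Red 5·13=65, #6→Amber 5·22=110, #7→Amber 4·6=24, #8→Amber 2·23=46. Service 502; fixed 1791; total 2293.
No other subset beats 953.

Open Amber only; minimum total cost 953.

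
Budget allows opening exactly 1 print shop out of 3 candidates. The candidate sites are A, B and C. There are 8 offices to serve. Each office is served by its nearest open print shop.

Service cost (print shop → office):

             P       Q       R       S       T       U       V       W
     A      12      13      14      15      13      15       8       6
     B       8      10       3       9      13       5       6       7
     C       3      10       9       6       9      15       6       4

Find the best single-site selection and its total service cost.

With exactly 1 open, each office uses its cheapest among the chosen.
{B}: P→B 8, Q→B 10, R→B 3, S→B 9, T→B 13, U→B 5, V→B 6, W→B 7. Service cost 61.
{C}: service cost 62
{A}: service cost 96
Among all 3 size-1 choices, {B} is lowest.

Choose B only; total service cost 61.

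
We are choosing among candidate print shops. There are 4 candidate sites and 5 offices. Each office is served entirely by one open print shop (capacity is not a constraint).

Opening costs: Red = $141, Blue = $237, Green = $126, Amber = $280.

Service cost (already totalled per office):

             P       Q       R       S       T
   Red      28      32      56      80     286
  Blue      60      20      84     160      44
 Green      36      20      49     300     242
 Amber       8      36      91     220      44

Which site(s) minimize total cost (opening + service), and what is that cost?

For any fixed open set, each office goes to its cheapest open site; total = fixed + service.
{Blue}: P→Blue 60, Q→Blue 20, R→Blue 84, S→Blue 160, T→Blue 44. Service 368; fixed 237; total 605.
{Red, Blue}: P→Red 28, Q→Blue 20, R→Red 56, S→Red 80, T→Blue 44. Service 228; fixed 378; total 606.
{Red}: service 482 + fixed 141 = 623
{Red, Blue, Green, Amber}: P→Amber 8, Q→Blue 20, R→Green 49, S→Red 80, T→Blue 44. Service 201; fixed 784; total 985.
(All 15 nonempty subsets were checked; Blue only is lowest.)

Open Blue only; minimum total cost 605.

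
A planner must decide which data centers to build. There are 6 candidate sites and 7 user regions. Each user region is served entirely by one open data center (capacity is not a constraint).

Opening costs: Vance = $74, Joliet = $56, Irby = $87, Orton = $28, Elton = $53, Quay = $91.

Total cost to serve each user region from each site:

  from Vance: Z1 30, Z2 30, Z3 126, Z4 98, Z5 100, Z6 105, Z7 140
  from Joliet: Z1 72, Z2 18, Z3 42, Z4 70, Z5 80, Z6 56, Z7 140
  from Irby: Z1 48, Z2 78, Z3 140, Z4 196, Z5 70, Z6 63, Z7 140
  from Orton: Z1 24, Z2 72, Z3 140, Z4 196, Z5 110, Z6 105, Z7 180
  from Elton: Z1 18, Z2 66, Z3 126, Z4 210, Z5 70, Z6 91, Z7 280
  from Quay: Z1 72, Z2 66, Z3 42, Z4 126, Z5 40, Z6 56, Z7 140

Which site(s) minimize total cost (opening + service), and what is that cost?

For any fixed open set, each user region goes to its cheapest open site; total = fixed + service.
{Joliet, Orton}: Z1→Orton 24, Z2→Joliet 18, Z3→Joliet 42, Z4→Joliet 70, Z5→Joliet 80, Z6→Joliet 56, Z7→Joliet 140. Service 430; fixed 84; total 514.
{Joliet, Elton}: service 414 + fixed 109 = 523
{Joliet}: Z1→Joliet 72, Z2→Joliet 18, Z3→Joliet 42, Z4→Joliet 70, Z5→Joliet 80, Z6→Joliet 56, Z7→Joliet 140. Service 478; fixed 56; total 534.
{Vance, Joliet, Irby, Orton, Elton, Quay}: Z1→Elton 18, Z2→Joliet 18, Z3→Joliet 42, Z4→Joliet 70, Z5→Quay 40, Z6→Joliet 56, Z7→Vance 140. Service 384; fixed 389; total 773.
No other subset beats 514.

Open Joliet and Orton; minimum total cost 514.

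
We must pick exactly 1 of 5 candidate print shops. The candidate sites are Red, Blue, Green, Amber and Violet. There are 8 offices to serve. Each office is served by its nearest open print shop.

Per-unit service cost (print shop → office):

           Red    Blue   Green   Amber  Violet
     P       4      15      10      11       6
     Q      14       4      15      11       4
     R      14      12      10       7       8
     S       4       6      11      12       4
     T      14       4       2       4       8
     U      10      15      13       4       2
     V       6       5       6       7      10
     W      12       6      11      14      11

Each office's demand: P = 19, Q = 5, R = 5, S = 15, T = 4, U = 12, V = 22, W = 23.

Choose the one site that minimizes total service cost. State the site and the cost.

Choose Violet only; total service cost 763.

With exactly 1 open, each office uses its cheapest among the chosen.
{Violet}: P→Violet 6·19=114, Q→Violet 4·5=20, R→Violet 8·5=40, S→Violet 4·15=60, T→Violet 8·4=32, U→Violet 2·12=24, V→Violet 10·22=220, W→Violet 11·23=253. Service cost 763.
{Red}: service cost 860
{Blue}: service cost 899
Among all 5 size-1 choices, {Violet} is lowest.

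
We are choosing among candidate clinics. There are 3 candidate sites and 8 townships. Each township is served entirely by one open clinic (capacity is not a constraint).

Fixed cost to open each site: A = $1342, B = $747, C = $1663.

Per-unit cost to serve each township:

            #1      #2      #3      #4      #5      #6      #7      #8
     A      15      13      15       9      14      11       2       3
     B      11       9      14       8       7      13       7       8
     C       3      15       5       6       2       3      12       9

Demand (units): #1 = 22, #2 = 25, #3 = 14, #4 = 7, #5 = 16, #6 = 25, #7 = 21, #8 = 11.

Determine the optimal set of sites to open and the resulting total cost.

For any fixed open set, each township goes to its cheapest open site; total = fixed + service.
{B}: #1→B 11·22=242, #2→B 9·25=225, #3→B 14·14=196, #4→B 8·7=56, #5→B 7·16=112, #6→B 13·25=325, #7→B 7·21=147, #8→B 8·11=88. Service 1391; fixed 747; total 2138.
{C}: service 1011 + fixed 1663 = 2674
{A}: service 1502 + fixed 1342 = 2844
{A, B, C}: #1→C 3·22=66, #2→B 9·25=225, #3→C 5·14=70, #4→C 6·7=42, #5→C 2·16=32, #6→C 3·25=75, #7→A 2·21=42, #8→A 3·11=33. Service 585; fixed 3752; total 4337.
No other subset beats 2138.

Open B only; minimum total cost 2138.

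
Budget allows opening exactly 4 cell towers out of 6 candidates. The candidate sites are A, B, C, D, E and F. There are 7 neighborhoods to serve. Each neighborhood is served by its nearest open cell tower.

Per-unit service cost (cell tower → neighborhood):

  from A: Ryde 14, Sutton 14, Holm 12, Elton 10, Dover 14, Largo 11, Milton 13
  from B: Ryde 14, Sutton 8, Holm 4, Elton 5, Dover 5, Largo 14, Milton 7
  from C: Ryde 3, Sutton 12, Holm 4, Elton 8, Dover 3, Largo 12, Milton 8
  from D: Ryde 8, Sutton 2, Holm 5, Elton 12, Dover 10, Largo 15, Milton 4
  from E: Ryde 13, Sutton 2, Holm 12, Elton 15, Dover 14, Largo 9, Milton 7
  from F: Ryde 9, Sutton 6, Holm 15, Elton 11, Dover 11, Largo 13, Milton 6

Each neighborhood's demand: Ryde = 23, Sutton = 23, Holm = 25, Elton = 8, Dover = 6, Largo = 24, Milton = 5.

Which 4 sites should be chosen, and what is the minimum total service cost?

With exactly 4 open, each neighborhood uses its cheapest among the chosen.
{B, C, D, E}: Ryde→C 3·23=69, Sutton→D 2·23=46, Holm→B 4·25=100, Elton→B 5·8=40, Dover→C 3·6=18, Largo→E 9·24=216, Milton→D 4·5=20. Service cost 509.
{B, C, E, F}: service cost 519
{A, B, C, E}: service cost 524
Among all 15 size-4 choices, {B, C, D, E} is lowest.

Choose B, C, D and E; total service cost 509.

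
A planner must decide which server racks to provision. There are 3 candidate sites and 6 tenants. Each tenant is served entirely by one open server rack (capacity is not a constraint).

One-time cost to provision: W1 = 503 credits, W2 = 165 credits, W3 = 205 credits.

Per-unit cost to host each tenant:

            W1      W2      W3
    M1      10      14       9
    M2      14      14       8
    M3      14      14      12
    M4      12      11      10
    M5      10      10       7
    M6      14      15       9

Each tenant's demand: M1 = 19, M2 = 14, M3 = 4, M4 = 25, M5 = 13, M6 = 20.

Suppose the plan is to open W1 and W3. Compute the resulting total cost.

Each tenant is assigned to its cheapest site among the open ones.
{W1, W3}: M1→W3 9·19=171, M2→W3 8·14=112, M3→W3 12·4=48, M4→W3 10·25=250, M5→W3 7·13=91, M6→W3 9·20=180. Service 852; fixed 708; total 1560.

Total cost: 1560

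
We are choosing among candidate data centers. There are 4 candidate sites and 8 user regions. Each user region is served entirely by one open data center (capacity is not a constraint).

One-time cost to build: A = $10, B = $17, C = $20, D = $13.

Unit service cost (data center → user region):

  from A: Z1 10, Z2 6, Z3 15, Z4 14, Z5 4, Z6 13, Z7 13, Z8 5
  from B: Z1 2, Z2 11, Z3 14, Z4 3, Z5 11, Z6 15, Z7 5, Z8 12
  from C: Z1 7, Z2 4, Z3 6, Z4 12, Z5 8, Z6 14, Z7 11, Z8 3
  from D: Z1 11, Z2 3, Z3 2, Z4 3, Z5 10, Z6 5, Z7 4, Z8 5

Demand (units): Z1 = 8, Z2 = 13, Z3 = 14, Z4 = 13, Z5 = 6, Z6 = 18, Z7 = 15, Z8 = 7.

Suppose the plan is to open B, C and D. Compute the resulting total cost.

Total cost: 391

Each user region is assigned to its cheapest site among the open ones.
{B, C, D}: Z1→B 2·8=16, Z2→D 3·13=39, Z3→D 2·14=28, Z4→B 3·13=39, Z5→C 8·6=48, Z6→D 5·18=90, Z7→D 4·15=60, Z8→C 3·7=21. Service 341; fixed 50; total 391.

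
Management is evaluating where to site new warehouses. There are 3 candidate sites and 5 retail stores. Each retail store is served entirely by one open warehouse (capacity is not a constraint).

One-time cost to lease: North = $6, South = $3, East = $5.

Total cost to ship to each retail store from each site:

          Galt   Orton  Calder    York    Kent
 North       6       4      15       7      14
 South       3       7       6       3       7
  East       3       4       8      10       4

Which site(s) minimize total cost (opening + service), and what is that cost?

Open South and East; minimum total cost 28.

For any fixed open set, each retail store goes to its cheapest open site; total = fixed + service.
{South, East}: Galt→South 3, Orton→East 4, Calder→South 6, York→South 3, Kent→East 4. Service 20; fixed 8; total 28.
{South}: service 26 + fixed 3 = 29
{North, South}: service 23 + fixed 9 = 32
{North, South, East}: Galt→South 3, Orton→North 4, Calder→South 6, York→South 3, Kent→East 4. Service 20; fixed 14; total 34.
No other subset beats 28.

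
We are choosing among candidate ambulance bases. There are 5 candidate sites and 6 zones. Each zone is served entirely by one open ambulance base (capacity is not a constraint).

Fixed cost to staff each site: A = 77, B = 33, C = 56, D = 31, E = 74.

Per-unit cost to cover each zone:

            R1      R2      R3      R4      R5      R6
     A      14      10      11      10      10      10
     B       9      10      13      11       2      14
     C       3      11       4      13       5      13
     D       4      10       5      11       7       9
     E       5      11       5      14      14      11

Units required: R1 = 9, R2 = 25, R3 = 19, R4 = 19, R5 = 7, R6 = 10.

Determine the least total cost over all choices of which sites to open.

Minimum total cost: 758

For any fixed open set, each zone goes to its cheapest open site; total = fixed + service.
{B, D}: R1→D 4·9=36, R2→B 10·25=250, R3→D 5·19=95, R4→B 11·19=209, R5→B 2·7=14, R6→D 9·10=90. Service 694; fixed 64; total 758.
{D}: service 729 + fixed 31 = 760
{C, D}: R1→C 3·9=27, R2→D 10·25=250, R3→C 4·19=76, R4→D 11·19=209, R5→C 5·7=35, R6→D 9·10=90. Service 687; fixed 87; total 774.
{A, B, C, D, E}: service 647 + fixed 271 = 918
No other subset beats 758.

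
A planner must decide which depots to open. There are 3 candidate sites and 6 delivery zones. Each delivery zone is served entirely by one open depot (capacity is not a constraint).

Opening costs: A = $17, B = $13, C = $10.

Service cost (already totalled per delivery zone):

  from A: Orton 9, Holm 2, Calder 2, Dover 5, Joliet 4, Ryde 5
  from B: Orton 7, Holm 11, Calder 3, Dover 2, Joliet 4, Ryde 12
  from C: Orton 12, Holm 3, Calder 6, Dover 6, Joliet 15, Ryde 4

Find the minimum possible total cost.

For any fixed open set, each delivery zone goes to its cheapest open site; total = fixed + service.
{A}: Orton→A 9, Holm→A 2, Calder→A 2, Dover→A 5, Joliet→A 4, Ryde→A 5. Service 27; fixed 17; total 44.
{B, C}: service 23 + fixed 23 = 46
{A, B}: service 22 + fixed 30 = 52
{A, B, C}: Orton→B 7, Holm→A 2, Calder→A 2, Dover→B 2, Joliet→A 4, Ryde→C 4. Service 21; fixed 40; total 61.
(All 7 nonempty subsets were checked; A only is lowest.)

Minimum total cost: 44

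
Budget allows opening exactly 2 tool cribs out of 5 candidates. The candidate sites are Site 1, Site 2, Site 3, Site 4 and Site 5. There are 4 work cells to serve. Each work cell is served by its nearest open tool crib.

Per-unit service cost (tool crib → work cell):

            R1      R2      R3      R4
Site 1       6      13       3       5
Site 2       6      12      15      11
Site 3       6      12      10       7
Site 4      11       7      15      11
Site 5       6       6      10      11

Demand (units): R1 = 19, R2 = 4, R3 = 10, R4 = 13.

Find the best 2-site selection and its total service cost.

With exactly 2 open, each work cell uses its cheapest among the chosen.
{Site 1, Site 5}: R1→Site 1 6·19=114, R2→Site 5 6·4=24, R3→Site 1 3·10=30, R4→Site 1 5·13=65. Service cost 233.
{Site 1, Site 4}: service cost 237
{Site 1, Site 2}: service cost 257
Among all 10 size-2 choices, {Site 1, Site 5} is lowest.

Choose Site 1 and Site 5; total service cost 233.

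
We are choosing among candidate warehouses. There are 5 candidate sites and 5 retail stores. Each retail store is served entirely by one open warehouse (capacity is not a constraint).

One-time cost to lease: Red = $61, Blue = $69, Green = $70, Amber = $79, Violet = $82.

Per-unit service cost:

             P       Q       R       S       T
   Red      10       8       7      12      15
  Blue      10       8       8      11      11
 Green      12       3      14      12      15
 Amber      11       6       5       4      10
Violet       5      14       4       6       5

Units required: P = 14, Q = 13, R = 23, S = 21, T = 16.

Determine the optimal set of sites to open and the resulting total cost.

Open Green and Violet; minimum total cost 559.

For any fixed open set, each retail store goes to its cheapest open site; total = fixed + service.
{Green, Violet}: P→Violet 5·14=70, Q→Green 3·13=39, R→Violet 4·23=92, S→Violet 6·21=126, T→Violet 5·16=80. Service 407; fixed 152; total 559.
{Amber, Violet}: service 404 + fixed 161 = 565
{Green, Amber, Violet}: P→Violet 5·14=70, Q→Green 3·13=39, R→Violet 4·23=92, S→Amber 4·21=84, T→Violet 5·16=80. Service 365; fixed 231; total 596.
{Red, Blue, Green, Amber, Violet}: service 365 + fixed 361 = 726
No other subset beats 559.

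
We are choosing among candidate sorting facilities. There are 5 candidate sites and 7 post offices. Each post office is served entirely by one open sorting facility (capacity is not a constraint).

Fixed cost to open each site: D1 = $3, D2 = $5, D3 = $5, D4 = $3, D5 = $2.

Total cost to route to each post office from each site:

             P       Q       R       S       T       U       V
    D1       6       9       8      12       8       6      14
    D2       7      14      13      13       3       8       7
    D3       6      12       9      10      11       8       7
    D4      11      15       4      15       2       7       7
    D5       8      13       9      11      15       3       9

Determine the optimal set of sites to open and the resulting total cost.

For any fixed open set, each post office goes to its cheapest open site; total = fixed + service.
{D1, D4, D5}: P→D1 6, Q→D1 9, R→D4 4, S→D5 11, T→D4 2, U→D5 3, V→D4 7. Service 42; fixed 8; total 50.
{D1, D4}: P→D1 6, Q→D1 9, R→D4 4, S→D1 12, T→D4 2, U→D1 6, V→D4 7. Service 46; fixed 6; total 52.
{D4, D5}: service 48 + fixed 5 = 53
{D1, D2, D3, D4, D5}: service 41 + fixed 18 = 59
No other subset beats 50.

Open D1, D4 and D5; minimum total cost 50.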